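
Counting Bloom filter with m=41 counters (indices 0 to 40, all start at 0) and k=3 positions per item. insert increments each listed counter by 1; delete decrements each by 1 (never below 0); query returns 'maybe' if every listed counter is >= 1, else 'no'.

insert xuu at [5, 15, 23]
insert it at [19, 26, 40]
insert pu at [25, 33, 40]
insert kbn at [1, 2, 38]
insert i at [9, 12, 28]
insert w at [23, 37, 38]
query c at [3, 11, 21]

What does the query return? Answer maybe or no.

Step 1: insert xuu at [5, 15, 23] -> counters=[0,0,0,0,0,1,0,0,0,0,0,0,0,0,0,1,0,0,0,0,0,0,0,1,0,0,0,0,0,0,0,0,0,0,0,0,0,0,0,0,0]
Step 2: insert it at [19, 26, 40] -> counters=[0,0,0,0,0,1,0,0,0,0,0,0,0,0,0,1,0,0,0,1,0,0,0,1,0,0,1,0,0,0,0,0,0,0,0,0,0,0,0,0,1]
Step 3: insert pu at [25, 33, 40] -> counters=[0,0,0,0,0,1,0,0,0,0,0,0,0,0,0,1,0,0,0,1,0,0,0,1,0,1,1,0,0,0,0,0,0,1,0,0,0,0,0,0,2]
Step 4: insert kbn at [1, 2, 38] -> counters=[0,1,1,0,0,1,0,0,0,0,0,0,0,0,0,1,0,0,0,1,0,0,0,1,0,1,1,0,0,0,0,0,0,1,0,0,0,0,1,0,2]
Step 5: insert i at [9, 12, 28] -> counters=[0,1,1,0,0,1,0,0,0,1,0,0,1,0,0,1,0,0,0,1,0,0,0,1,0,1,1,0,1,0,0,0,0,1,0,0,0,0,1,0,2]
Step 6: insert w at [23, 37, 38] -> counters=[0,1,1,0,0,1,0,0,0,1,0,0,1,0,0,1,0,0,0,1,0,0,0,2,0,1,1,0,1,0,0,0,0,1,0,0,0,1,2,0,2]
Query c: check counters[3]=0 counters[11]=0 counters[21]=0 -> no

Answer: no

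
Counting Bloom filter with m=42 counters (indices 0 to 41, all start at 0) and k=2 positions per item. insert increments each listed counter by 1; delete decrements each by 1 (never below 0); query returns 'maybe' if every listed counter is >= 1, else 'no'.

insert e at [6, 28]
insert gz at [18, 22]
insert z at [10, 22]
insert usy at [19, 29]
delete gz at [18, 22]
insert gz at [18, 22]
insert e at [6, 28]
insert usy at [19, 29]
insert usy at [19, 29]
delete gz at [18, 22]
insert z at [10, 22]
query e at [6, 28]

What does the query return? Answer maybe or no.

Step 1: insert e at [6, 28] -> counters=[0,0,0,0,0,0,1,0,0,0,0,0,0,0,0,0,0,0,0,0,0,0,0,0,0,0,0,0,1,0,0,0,0,0,0,0,0,0,0,0,0,0]
Step 2: insert gz at [18, 22] -> counters=[0,0,0,0,0,0,1,0,0,0,0,0,0,0,0,0,0,0,1,0,0,0,1,0,0,0,0,0,1,0,0,0,0,0,0,0,0,0,0,0,0,0]
Step 3: insert z at [10, 22] -> counters=[0,0,0,0,0,0,1,0,0,0,1,0,0,0,0,0,0,0,1,0,0,0,2,0,0,0,0,0,1,0,0,0,0,0,0,0,0,0,0,0,0,0]
Step 4: insert usy at [19, 29] -> counters=[0,0,0,0,0,0,1,0,0,0,1,0,0,0,0,0,0,0,1,1,0,0,2,0,0,0,0,0,1,1,0,0,0,0,0,0,0,0,0,0,0,0]
Step 5: delete gz at [18, 22] -> counters=[0,0,0,0,0,0,1,0,0,0,1,0,0,0,0,0,0,0,0,1,0,0,1,0,0,0,0,0,1,1,0,0,0,0,0,0,0,0,0,0,0,0]
Step 6: insert gz at [18, 22] -> counters=[0,0,0,0,0,0,1,0,0,0,1,0,0,0,0,0,0,0,1,1,0,0,2,0,0,0,0,0,1,1,0,0,0,0,0,0,0,0,0,0,0,0]
Step 7: insert e at [6, 28] -> counters=[0,0,0,0,0,0,2,0,0,0,1,0,0,0,0,0,0,0,1,1,0,0,2,0,0,0,0,0,2,1,0,0,0,0,0,0,0,0,0,0,0,0]
Step 8: insert usy at [19, 29] -> counters=[0,0,0,0,0,0,2,0,0,0,1,0,0,0,0,0,0,0,1,2,0,0,2,0,0,0,0,0,2,2,0,0,0,0,0,0,0,0,0,0,0,0]
Step 9: insert usy at [19, 29] -> counters=[0,0,0,0,0,0,2,0,0,0,1,0,0,0,0,0,0,0,1,3,0,0,2,0,0,0,0,0,2,3,0,0,0,0,0,0,0,0,0,0,0,0]
Step 10: delete gz at [18, 22] -> counters=[0,0,0,0,0,0,2,0,0,0,1,0,0,0,0,0,0,0,0,3,0,0,1,0,0,0,0,0,2,3,0,0,0,0,0,0,0,0,0,0,0,0]
Step 11: insert z at [10, 22] -> counters=[0,0,0,0,0,0,2,0,0,0,2,0,0,0,0,0,0,0,0,3,0,0,2,0,0,0,0,0,2,3,0,0,0,0,0,0,0,0,0,0,0,0]
Query e: check counters[6]=2 counters[28]=2 -> maybe

Answer: maybe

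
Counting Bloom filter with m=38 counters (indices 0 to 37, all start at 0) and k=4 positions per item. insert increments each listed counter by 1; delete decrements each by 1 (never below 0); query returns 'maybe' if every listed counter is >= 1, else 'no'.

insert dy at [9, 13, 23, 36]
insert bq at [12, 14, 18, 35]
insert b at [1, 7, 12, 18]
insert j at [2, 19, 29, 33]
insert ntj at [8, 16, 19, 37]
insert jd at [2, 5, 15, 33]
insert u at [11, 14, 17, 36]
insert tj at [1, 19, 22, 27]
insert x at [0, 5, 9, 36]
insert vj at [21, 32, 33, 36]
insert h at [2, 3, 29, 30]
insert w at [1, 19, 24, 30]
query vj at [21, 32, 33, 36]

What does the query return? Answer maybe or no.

Answer: maybe

Derivation:
Step 1: insert dy at [9, 13, 23, 36] -> counters=[0,0,0,0,0,0,0,0,0,1,0,0,0,1,0,0,0,0,0,0,0,0,0,1,0,0,0,0,0,0,0,0,0,0,0,0,1,0]
Step 2: insert bq at [12, 14, 18, 35] -> counters=[0,0,0,0,0,0,0,0,0,1,0,0,1,1,1,0,0,0,1,0,0,0,0,1,0,0,0,0,0,0,0,0,0,0,0,1,1,0]
Step 3: insert b at [1, 7, 12, 18] -> counters=[0,1,0,0,0,0,0,1,0,1,0,0,2,1,1,0,0,0,2,0,0,0,0,1,0,0,0,0,0,0,0,0,0,0,0,1,1,0]
Step 4: insert j at [2, 19, 29, 33] -> counters=[0,1,1,0,0,0,0,1,0,1,0,0,2,1,1,0,0,0,2,1,0,0,0,1,0,0,0,0,0,1,0,0,0,1,0,1,1,0]
Step 5: insert ntj at [8, 16, 19, 37] -> counters=[0,1,1,0,0,0,0,1,1,1,0,0,2,1,1,0,1,0,2,2,0,0,0,1,0,0,0,0,0,1,0,0,0,1,0,1,1,1]
Step 6: insert jd at [2, 5, 15, 33] -> counters=[0,1,2,0,0,1,0,1,1,1,0,0,2,1,1,1,1,0,2,2,0,0,0,1,0,0,0,0,0,1,0,0,0,2,0,1,1,1]
Step 7: insert u at [11, 14, 17, 36] -> counters=[0,1,2,0,0,1,0,1,1,1,0,1,2,1,2,1,1,1,2,2,0,0,0,1,0,0,0,0,0,1,0,0,0,2,0,1,2,1]
Step 8: insert tj at [1, 19, 22, 27] -> counters=[0,2,2,0,0,1,0,1,1,1,0,1,2,1,2,1,1,1,2,3,0,0,1,1,0,0,0,1,0,1,0,0,0,2,0,1,2,1]
Step 9: insert x at [0, 5, 9, 36] -> counters=[1,2,2,0,0,2,0,1,1,2,0,1,2,1,2,1,1,1,2,3,0,0,1,1,0,0,0,1,0,1,0,0,0,2,0,1,3,1]
Step 10: insert vj at [21, 32, 33, 36] -> counters=[1,2,2,0,0,2,0,1,1,2,0,1,2,1,2,1,1,1,2,3,0,1,1,1,0,0,0,1,0,1,0,0,1,3,0,1,4,1]
Step 11: insert h at [2, 3, 29, 30] -> counters=[1,2,3,1,0,2,0,1,1,2,0,1,2,1,2,1,1,1,2,3,0,1,1,1,0,0,0,1,0,2,1,0,1,3,0,1,4,1]
Step 12: insert w at [1, 19, 24, 30] -> counters=[1,3,3,1,0,2,0,1,1,2,0,1,2,1,2,1,1,1,2,4,0,1,1,1,1,0,0,1,0,2,2,0,1,3,0,1,4,1]
Query vj: check counters[21]=1 counters[32]=1 counters[33]=3 counters[36]=4 -> maybe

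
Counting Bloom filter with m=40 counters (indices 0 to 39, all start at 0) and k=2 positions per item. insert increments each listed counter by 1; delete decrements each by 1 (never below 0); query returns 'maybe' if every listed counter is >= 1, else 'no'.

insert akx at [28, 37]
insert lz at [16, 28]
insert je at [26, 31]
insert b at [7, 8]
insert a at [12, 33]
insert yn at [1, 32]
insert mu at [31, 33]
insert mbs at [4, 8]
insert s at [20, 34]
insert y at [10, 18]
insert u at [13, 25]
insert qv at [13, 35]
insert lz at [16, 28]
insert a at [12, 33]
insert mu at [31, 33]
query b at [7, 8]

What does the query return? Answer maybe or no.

Step 1: insert akx at [28, 37] -> counters=[0,0,0,0,0,0,0,0,0,0,0,0,0,0,0,0,0,0,0,0,0,0,0,0,0,0,0,0,1,0,0,0,0,0,0,0,0,1,0,0]
Step 2: insert lz at [16, 28] -> counters=[0,0,0,0,0,0,0,0,0,0,0,0,0,0,0,0,1,0,0,0,0,0,0,0,0,0,0,0,2,0,0,0,0,0,0,0,0,1,0,0]
Step 3: insert je at [26, 31] -> counters=[0,0,0,0,0,0,0,0,0,0,0,0,0,0,0,0,1,0,0,0,0,0,0,0,0,0,1,0,2,0,0,1,0,0,0,0,0,1,0,0]
Step 4: insert b at [7, 8] -> counters=[0,0,0,0,0,0,0,1,1,0,0,0,0,0,0,0,1,0,0,0,0,0,0,0,0,0,1,0,2,0,0,1,0,0,0,0,0,1,0,0]
Step 5: insert a at [12, 33] -> counters=[0,0,0,0,0,0,0,1,1,0,0,0,1,0,0,0,1,0,0,0,0,0,0,0,0,0,1,0,2,0,0,1,0,1,0,0,0,1,0,0]
Step 6: insert yn at [1, 32] -> counters=[0,1,0,0,0,0,0,1,1,0,0,0,1,0,0,0,1,0,0,0,0,0,0,0,0,0,1,0,2,0,0,1,1,1,0,0,0,1,0,0]
Step 7: insert mu at [31, 33] -> counters=[0,1,0,0,0,0,0,1,1,0,0,0,1,0,0,0,1,0,0,0,0,0,0,0,0,0,1,0,2,0,0,2,1,2,0,0,0,1,0,0]
Step 8: insert mbs at [4, 8] -> counters=[0,1,0,0,1,0,0,1,2,0,0,0,1,0,0,0,1,0,0,0,0,0,0,0,0,0,1,0,2,0,0,2,1,2,0,0,0,1,0,0]
Step 9: insert s at [20, 34] -> counters=[0,1,0,0,1,0,0,1,2,0,0,0,1,0,0,0,1,0,0,0,1,0,0,0,0,0,1,0,2,0,0,2,1,2,1,0,0,1,0,0]
Step 10: insert y at [10, 18] -> counters=[0,1,0,0,1,0,0,1,2,0,1,0,1,0,0,0,1,0,1,0,1,0,0,0,0,0,1,0,2,0,0,2,1,2,1,0,0,1,0,0]
Step 11: insert u at [13, 25] -> counters=[0,1,0,0,1,0,0,1,2,0,1,0,1,1,0,0,1,0,1,0,1,0,0,0,0,1,1,0,2,0,0,2,1,2,1,0,0,1,0,0]
Step 12: insert qv at [13, 35] -> counters=[0,1,0,0,1,0,0,1,2,0,1,0,1,2,0,0,1,0,1,0,1,0,0,0,0,1,1,0,2,0,0,2,1,2,1,1,0,1,0,0]
Step 13: insert lz at [16, 28] -> counters=[0,1,0,0,1,0,0,1,2,0,1,0,1,2,0,0,2,0,1,0,1,0,0,0,0,1,1,0,3,0,0,2,1,2,1,1,0,1,0,0]
Step 14: insert a at [12, 33] -> counters=[0,1,0,0,1,0,0,1,2,0,1,0,2,2,0,0,2,0,1,0,1,0,0,0,0,1,1,0,3,0,0,2,1,3,1,1,0,1,0,0]
Step 15: insert mu at [31, 33] -> counters=[0,1,0,0,1,0,0,1,2,0,1,0,2,2,0,0,2,0,1,0,1,0,0,0,0,1,1,0,3,0,0,3,1,4,1,1,0,1,0,0]
Query b: check counters[7]=1 counters[8]=2 -> maybe

Answer: maybe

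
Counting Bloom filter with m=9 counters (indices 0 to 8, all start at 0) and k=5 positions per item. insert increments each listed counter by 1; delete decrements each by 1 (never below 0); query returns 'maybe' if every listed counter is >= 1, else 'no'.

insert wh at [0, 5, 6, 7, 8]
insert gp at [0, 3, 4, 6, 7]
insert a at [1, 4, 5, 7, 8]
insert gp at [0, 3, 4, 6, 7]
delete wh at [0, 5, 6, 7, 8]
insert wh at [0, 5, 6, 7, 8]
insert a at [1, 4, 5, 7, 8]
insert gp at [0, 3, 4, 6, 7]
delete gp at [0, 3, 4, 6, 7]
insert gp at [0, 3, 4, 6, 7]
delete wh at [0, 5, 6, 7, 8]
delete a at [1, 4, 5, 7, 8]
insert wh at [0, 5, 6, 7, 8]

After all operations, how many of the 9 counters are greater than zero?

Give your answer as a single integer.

Answer: 8

Derivation:
Step 1: insert wh at [0, 5, 6, 7, 8] -> counters=[1,0,0,0,0,1,1,1,1]
Step 2: insert gp at [0, 3, 4, 6, 7] -> counters=[2,0,0,1,1,1,2,2,1]
Step 3: insert a at [1, 4, 5, 7, 8] -> counters=[2,1,0,1,2,2,2,3,2]
Step 4: insert gp at [0, 3, 4, 6, 7] -> counters=[3,1,0,2,3,2,3,4,2]
Step 5: delete wh at [0, 5, 6, 7, 8] -> counters=[2,1,0,2,3,1,2,3,1]
Step 6: insert wh at [0, 5, 6, 7, 8] -> counters=[3,1,0,2,3,2,3,4,2]
Step 7: insert a at [1, 4, 5, 7, 8] -> counters=[3,2,0,2,4,3,3,5,3]
Step 8: insert gp at [0, 3, 4, 6, 7] -> counters=[4,2,0,3,5,3,4,6,3]
Step 9: delete gp at [0, 3, 4, 6, 7] -> counters=[3,2,0,2,4,3,3,5,3]
Step 10: insert gp at [0, 3, 4, 6, 7] -> counters=[4,2,0,3,5,3,4,6,3]
Step 11: delete wh at [0, 5, 6, 7, 8] -> counters=[3,2,0,3,5,2,3,5,2]
Step 12: delete a at [1, 4, 5, 7, 8] -> counters=[3,1,0,3,4,1,3,4,1]
Step 13: insert wh at [0, 5, 6, 7, 8] -> counters=[4,1,0,3,4,2,4,5,2]
Final counters=[4,1,0,3,4,2,4,5,2] -> 8 nonzero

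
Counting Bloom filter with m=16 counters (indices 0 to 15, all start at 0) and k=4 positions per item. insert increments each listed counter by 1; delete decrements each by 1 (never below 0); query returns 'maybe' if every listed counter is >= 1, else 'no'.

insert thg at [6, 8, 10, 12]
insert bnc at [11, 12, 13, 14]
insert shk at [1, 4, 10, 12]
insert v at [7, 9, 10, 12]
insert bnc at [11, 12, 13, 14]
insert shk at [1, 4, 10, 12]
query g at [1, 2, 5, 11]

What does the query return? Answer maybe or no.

Answer: no

Derivation:
Step 1: insert thg at [6, 8, 10, 12] -> counters=[0,0,0,0,0,0,1,0,1,0,1,0,1,0,0,0]
Step 2: insert bnc at [11, 12, 13, 14] -> counters=[0,0,0,0,0,0,1,0,1,0,1,1,2,1,1,0]
Step 3: insert shk at [1, 4, 10, 12] -> counters=[0,1,0,0,1,0,1,0,1,0,2,1,3,1,1,0]
Step 4: insert v at [7, 9, 10, 12] -> counters=[0,1,0,0,1,0,1,1,1,1,3,1,4,1,1,0]
Step 5: insert bnc at [11, 12, 13, 14] -> counters=[0,1,0,0,1,0,1,1,1,1,3,2,5,2,2,0]
Step 6: insert shk at [1, 4, 10, 12] -> counters=[0,2,0,0,2,0,1,1,1,1,4,2,6,2,2,0]
Query g: check counters[1]=2 counters[2]=0 counters[5]=0 counters[11]=2 -> no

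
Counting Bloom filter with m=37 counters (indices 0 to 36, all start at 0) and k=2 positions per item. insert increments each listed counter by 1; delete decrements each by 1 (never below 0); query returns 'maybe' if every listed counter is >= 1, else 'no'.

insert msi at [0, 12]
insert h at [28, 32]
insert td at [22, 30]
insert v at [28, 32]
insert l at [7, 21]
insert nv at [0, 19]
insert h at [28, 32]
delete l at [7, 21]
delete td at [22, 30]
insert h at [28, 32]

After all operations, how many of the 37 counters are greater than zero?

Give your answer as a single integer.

Step 1: insert msi at [0, 12] -> counters=[1,0,0,0,0,0,0,0,0,0,0,0,1,0,0,0,0,0,0,0,0,0,0,0,0,0,0,0,0,0,0,0,0,0,0,0,0]
Step 2: insert h at [28, 32] -> counters=[1,0,0,0,0,0,0,0,0,0,0,0,1,0,0,0,0,0,0,0,0,0,0,0,0,0,0,0,1,0,0,0,1,0,0,0,0]
Step 3: insert td at [22, 30] -> counters=[1,0,0,0,0,0,0,0,0,0,0,0,1,0,0,0,0,0,0,0,0,0,1,0,0,0,0,0,1,0,1,0,1,0,0,0,0]
Step 4: insert v at [28, 32] -> counters=[1,0,0,0,0,0,0,0,0,0,0,0,1,0,0,0,0,0,0,0,0,0,1,0,0,0,0,0,2,0,1,0,2,0,0,0,0]
Step 5: insert l at [7, 21] -> counters=[1,0,0,0,0,0,0,1,0,0,0,0,1,0,0,0,0,0,0,0,0,1,1,0,0,0,0,0,2,0,1,0,2,0,0,0,0]
Step 6: insert nv at [0, 19] -> counters=[2,0,0,0,0,0,0,1,0,0,0,0,1,0,0,0,0,0,0,1,0,1,1,0,0,0,0,0,2,0,1,0,2,0,0,0,0]
Step 7: insert h at [28, 32] -> counters=[2,0,0,0,0,0,0,1,0,0,0,0,1,0,0,0,0,0,0,1,0,1,1,0,0,0,0,0,3,0,1,0,3,0,0,0,0]
Step 8: delete l at [7, 21] -> counters=[2,0,0,0,0,0,0,0,0,0,0,0,1,0,0,0,0,0,0,1,0,0,1,0,0,0,0,0,3,0,1,0,3,0,0,0,0]
Step 9: delete td at [22, 30] -> counters=[2,0,0,0,0,0,0,0,0,0,0,0,1,0,0,0,0,0,0,1,0,0,0,0,0,0,0,0,3,0,0,0,3,0,0,0,0]
Step 10: insert h at [28, 32] -> counters=[2,0,0,0,0,0,0,0,0,0,0,0,1,0,0,0,0,0,0,1,0,0,0,0,0,0,0,0,4,0,0,0,4,0,0,0,0]
Final counters=[2,0,0,0,0,0,0,0,0,0,0,0,1,0,0,0,0,0,0,1,0,0,0,0,0,0,0,0,4,0,0,0,4,0,0,0,0] -> 5 nonzero

Answer: 5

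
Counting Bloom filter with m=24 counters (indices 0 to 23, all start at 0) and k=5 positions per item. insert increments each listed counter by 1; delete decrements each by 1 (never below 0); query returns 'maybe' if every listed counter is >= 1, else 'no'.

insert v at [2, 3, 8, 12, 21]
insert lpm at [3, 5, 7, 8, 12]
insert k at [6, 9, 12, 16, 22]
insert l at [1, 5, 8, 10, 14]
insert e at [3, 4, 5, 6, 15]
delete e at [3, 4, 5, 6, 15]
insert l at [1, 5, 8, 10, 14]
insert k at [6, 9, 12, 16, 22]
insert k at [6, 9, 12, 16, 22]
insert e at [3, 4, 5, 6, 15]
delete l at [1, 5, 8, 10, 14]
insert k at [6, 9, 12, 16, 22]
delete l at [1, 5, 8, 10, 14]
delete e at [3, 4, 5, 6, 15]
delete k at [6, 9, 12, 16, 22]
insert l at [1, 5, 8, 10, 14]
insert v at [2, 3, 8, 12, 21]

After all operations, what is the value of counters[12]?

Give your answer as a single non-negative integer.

Step 1: insert v at [2, 3, 8, 12, 21] -> counters=[0,0,1,1,0,0,0,0,1,0,0,0,1,0,0,0,0,0,0,0,0,1,0,0]
Step 2: insert lpm at [3, 5, 7, 8, 12] -> counters=[0,0,1,2,0,1,0,1,2,0,0,0,2,0,0,0,0,0,0,0,0,1,0,0]
Step 3: insert k at [6, 9, 12, 16, 22] -> counters=[0,0,1,2,0,1,1,1,2,1,0,0,3,0,0,0,1,0,0,0,0,1,1,0]
Step 4: insert l at [1, 5, 8, 10, 14] -> counters=[0,1,1,2,0,2,1,1,3,1,1,0,3,0,1,0,1,0,0,0,0,1,1,0]
Step 5: insert e at [3, 4, 5, 6, 15] -> counters=[0,1,1,3,1,3,2,1,3,1,1,0,3,0,1,1,1,0,0,0,0,1,1,0]
Step 6: delete e at [3, 4, 5, 6, 15] -> counters=[0,1,1,2,0,2,1,1,3,1,1,0,3,0,1,0,1,0,0,0,0,1,1,0]
Step 7: insert l at [1, 5, 8, 10, 14] -> counters=[0,2,1,2,0,3,1,1,4,1,2,0,3,0,2,0,1,0,0,0,0,1,1,0]
Step 8: insert k at [6, 9, 12, 16, 22] -> counters=[0,2,1,2,0,3,2,1,4,2,2,0,4,0,2,0,2,0,0,0,0,1,2,0]
Step 9: insert k at [6, 9, 12, 16, 22] -> counters=[0,2,1,2,0,3,3,1,4,3,2,0,5,0,2,0,3,0,0,0,0,1,3,0]
Step 10: insert e at [3, 4, 5, 6, 15] -> counters=[0,2,1,3,1,4,4,1,4,3,2,0,5,0,2,1,3,0,0,0,0,1,3,0]
Step 11: delete l at [1, 5, 8, 10, 14] -> counters=[0,1,1,3,1,3,4,1,3,3,1,0,5,0,1,1,3,0,0,0,0,1,3,0]
Step 12: insert k at [6, 9, 12, 16, 22] -> counters=[0,1,1,3,1,3,5,1,3,4,1,0,6,0,1,1,4,0,0,0,0,1,4,0]
Step 13: delete l at [1, 5, 8, 10, 14] -> counters=[0,0,1,3,1,2,5,1,2,4,0,0,6,0,0,1,4,0,0,0,0,1,4,0]
Step 14: delete e at [3, 4, 5, 6, 15] -> counters=[0,0,1,2,0,1,4,1,2,4,0,0,6,0,0,0,4,0,0,0,0,1,4,0]
Step 15: delete k at [6, 9, 12, 16, 22] -> counters=[0,0,1,2,0,1,3,1,2,3,0,0,5,0,0,0,3,0,0,0,0,1,3,0]
Step 16: insert l at [1, 5, 8, 10, 14] -> counters=[0,1,1,2,0,2,3,1,3,3,1,0,5,0,1,0,3,0,0,0,0,1,3,0]
Step 17: insert v at [2, 3, 8, 12, 21] -> counters=[0,1,2,3,0,2,3,1,4,3,1,0,6,0,1,0,3,0,0,0,0,2,3,0]
Final counters=[0,1,2,3,0,2,3,1,4,3,1,0,6,0,1,0,3,0,0,0,0,2,3,0] -> counters[12]=6

Answer: 6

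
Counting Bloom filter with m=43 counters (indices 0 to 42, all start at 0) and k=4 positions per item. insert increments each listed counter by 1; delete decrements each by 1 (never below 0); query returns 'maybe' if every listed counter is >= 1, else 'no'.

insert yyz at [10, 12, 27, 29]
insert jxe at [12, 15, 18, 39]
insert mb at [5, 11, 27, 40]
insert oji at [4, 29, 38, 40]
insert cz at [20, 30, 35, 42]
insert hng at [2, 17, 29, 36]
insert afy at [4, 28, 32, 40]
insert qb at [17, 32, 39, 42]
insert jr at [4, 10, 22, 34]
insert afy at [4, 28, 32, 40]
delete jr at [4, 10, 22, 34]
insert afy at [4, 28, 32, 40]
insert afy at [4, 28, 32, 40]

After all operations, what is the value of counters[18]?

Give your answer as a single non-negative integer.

Step 1: insert yyz at [10, 12, 27, 29] -> counters=[0,0,0,0,0,0,0,0,0,0,1,0,1,0,0,0,0,0,0,0,0,0,0,0,0,0,0,1,0,1,0,0,0,0,0,0,0,0,0,0,0,0,0]
Step 2: insert jxe at [12, 15, 18, 39] -> counters=[0,0,0,0,0,0,0,0,0,0,1,0,2,0,0,1,0,0,1,0,0,0,0,0,0,0,0,1,0,1,0,0,0,0,0,0,0,0,0,1,0,0,0]
Step 3: insert mb at [5, 11, 27, 40] -> counters=[0,0,0,0,0,1,0,0,0,0,1,1,2,0,0,1,0,0,1,0,0,0,0,0,0,0,0,2,0,1,0,0,0,0,0,0,0,0,0,1,1,0,0]
Step 4: insert oji at [4, 29, 38, 40] -> counters=[0,0,0,0,1,1,0,0,0,0,1,1,2,0,0,1,0,0,1,0,0,0,0,0,0,0,0,2,0,2,0,0,0,0,0,0,0,0,1,1,2,0,0]
Step 5: insert cz at [20, 30, 35, 42] -> counters=[0,0,0,0,1,1,0,0,0,0,1,1,2,0,0,1,0,0,1,0,1,0,0,0,0,0,0,2,0,2,1,0,0,0,0,1,0,0,1,1,2,0,1]
Step 6: insert hng at [2, 17, 29, 36] -> counters=[0,0,1,0,1,1,0,0,0,0,1,1,2,0,0,1,0,1,1,0,1,0,0,0,0,0,0,2,0,3,1,0,0,0,0,1,1,0,1,1,2,0,1]
Step 7: insert afy at [4, 28, 32, 40] -> counters=[0,0,1,0,2,1,0,0,0,0,1,1,2,0,0,1,0,1,1,0,1,0,0,0,0,0,0,2,1,3,1,0,1,0,0,1,1,0,1,1,3,0,1]
Step 8: insert qb at [17, 32, 39, 42] -> counters=[0,0,1,0,2,1,0,0,0,0,1,1,2,0,0,1,0,2,1,0,1,0,0,0,0,0,0,2,1,3,1,0,2,0,0,1,1,0,1,2,3,0,2]
Step 9: insert jr at [4, 10, 22, 34] -> counters=[0,0,1,0,3,1,0,0,0,0,2,1,2,0,0,1,0,2,1,0,1,0,1,0,0,0,0,2,1,3,1,0,2,0,1,1,1,0,1,2,3,0,2]
Step 10: insert afy at [4, 28, 32, 40] -> counters=[0,0,1,0,4,1,0,0,0,0,2,1,2,0,0,1,0,2,1,0,1,0,1,0,0,0,0,2,2,3,1,0,3,0,1,1,1,0,1,2,4,0,2]
Step 11: delete jr at [4, 10, 22, 34] -> counters=[0,0,1,0,3,1,0,0,0,0,1,1,2,0,0,1,0,2,1,0,1,0,0,0,0,0,0,2,2,3,1,0,3,0,0,1,1,0,1,2,4,0,2]
Step 12: insert afy at [4, 28, 32, 40] -> counters=[0,0,1,0,4,1,0,0,0,0,1,1,2,0,0,1,0,2,1,0,1,0,0,0,0,0,0,2,3,3,1,0,4,0,0,1,1,0,1,2,5,0,2]
Step 13: insert afy at [4, 28, 32, 40] -> counters=[0,0,1,0,5,1,0,0,0,0,1,1,2,0,0,1,0,2,1,0,1,0,0,0,0,0,0,2,4,3,1,0,5,0,0,1,1,0,1,2,6,0,2]
Final counters=[0,0,1,0,5,1,0,0,0,0,1,1,2,0,0,1,0,2,1,0,1,0,0,0,0,0,0,2,4,3,1,0,5,0,0,1,1,0,1,2,6,0,2] -> counters[18]=1

Answer: 1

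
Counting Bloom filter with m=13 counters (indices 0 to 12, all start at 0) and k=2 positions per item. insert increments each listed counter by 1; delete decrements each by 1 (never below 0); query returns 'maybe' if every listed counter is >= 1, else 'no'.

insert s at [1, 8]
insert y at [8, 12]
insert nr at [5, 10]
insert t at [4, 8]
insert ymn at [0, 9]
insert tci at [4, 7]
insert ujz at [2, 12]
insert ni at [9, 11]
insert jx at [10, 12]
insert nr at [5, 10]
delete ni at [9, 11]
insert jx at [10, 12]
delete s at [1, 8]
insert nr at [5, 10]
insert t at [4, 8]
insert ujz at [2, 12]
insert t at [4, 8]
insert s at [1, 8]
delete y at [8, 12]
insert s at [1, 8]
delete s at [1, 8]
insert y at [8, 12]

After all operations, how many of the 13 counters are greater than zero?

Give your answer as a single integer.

Answer: 10

Derivation:
Step 1: insert s at [1, 8] -> counters=[0,1,0,0,0,0,0,0,1,0,0,0,0]
Step 2: insert y at [8, 12] -> counters=[0,1,0,0,0,0,0,0,2,0,0,0,1]
Step 3: insert nr at [5, 10] -> counters=[0,1,0,0,0,1,0,0,2,0,1,0,1]
Step 4: insert t at [4, 8] -> counters=[0,1,0,0,1,1,0,0,3,0,1,0,1]
Step 5: insert ymn at [0, 9] -> counters=[1,1,0,0,1,1,0,0,3,1,1,0,1]
Step 6: insert tci at [4, 7] -> counters=[1,1,0,0,2,1,0,1,3,1,1,0,1]
Step 7: insert ujz at [2, 12] -> counters=[1,1,1,0,2,1,0,1,3,1,1,0,2]
Step 8: insert ni at [9, 11] -> counters=[1,1,1,0,2,1,0,1,3,2,1,1,2]
Step 9: insert jx at [10, 12] -> counters=[1,1,1,0,2,1,0,1,3,2,2,1,3]
Step 10: insert nr at [5, 10] -> counters=[1,1,1,0,2,2,0,1,3,2,3,1,3]
Step 11: delete ni at [9, 11] -> counters=[1,1,1,0,2,2,0,1,3,1,3,0,3]
Step 12: insert jx at [10, 12] -> counters=[1,1,1,0,2,2,0,1,3,1,4,0,4]
Step 13: delete s at [1, 8] -> counters=[1,0,1,0,2,2,0,1,2,1,4,0,4]
Step 14: insert nr at [5, 10] -> counters=[1,0,1,0,2,3,0,1,2,1,5,0,4]
Step 15: insert t at [4, 8] -> counters=[1,0,1,0,3,3,0,1,3,1,5,0,4]
Step 16: insert ujz at [2, 12] -> counters=[1,0,2,0,3,3,0,1,3,1,5,0,5]
Step 17: insert t at [4, 8] -> counters=[1,0,2,0,4,3,0,1,4,1,5,0,5]
Step 18: insert s at [1, 8] -> counters=[1,1,2,0,4,3,0,1,5,1,5,0,5]
Step 19: delete y at [8, 12] -> counters=[1,1,2,0,4,3,0,1,4,1,5,0,4]
Step 20: insert s at [1, 8] -> counters=[1,2,2,0,4,3,0,1,5,1,5,0,4]
Step 21: delete s at [1, 8] -> counters=[1,1,2,0,4,3,0,1,4,1,5,0,4]
Step 22: insert y at [8, 12] -> counters=[1,1,2,0,4,3,0,1,5,1,5,0,5]
Final counters=[1,1,2,0,4,3,0,1,5,1,5,0,5] -> 10 nonzero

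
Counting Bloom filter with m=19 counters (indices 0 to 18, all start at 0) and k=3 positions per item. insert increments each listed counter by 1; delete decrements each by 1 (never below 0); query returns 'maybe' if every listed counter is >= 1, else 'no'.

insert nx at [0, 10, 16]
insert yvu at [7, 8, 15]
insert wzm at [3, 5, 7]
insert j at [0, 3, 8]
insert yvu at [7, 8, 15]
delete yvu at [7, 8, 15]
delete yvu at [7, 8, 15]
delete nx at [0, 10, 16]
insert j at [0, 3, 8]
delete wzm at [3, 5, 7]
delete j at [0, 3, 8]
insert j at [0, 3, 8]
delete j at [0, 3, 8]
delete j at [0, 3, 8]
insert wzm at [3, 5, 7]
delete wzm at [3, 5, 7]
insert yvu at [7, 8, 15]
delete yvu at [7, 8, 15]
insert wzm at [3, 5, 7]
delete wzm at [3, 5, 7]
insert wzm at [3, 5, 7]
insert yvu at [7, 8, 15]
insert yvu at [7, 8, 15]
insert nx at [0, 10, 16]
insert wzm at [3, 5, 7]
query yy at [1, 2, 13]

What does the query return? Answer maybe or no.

Answer: no

Derivation:
Step 1: insert nx at [0, 10, 16] -> counters=[1,0,0,0,0,0,0,0,0,0,1,0,0,0,0,0,1,0,0]
Step 2: insert yvu at [7, 8, 15] -> counters=[1,0,0,0,0,0,0,1,1,0,1,0,0,0,0,1,1,0,0]
Step 3: insert wzm at [3, 5, 7] -> counters=[1,0,0,1,0,1,0,2,1,0,1,0,0,0,0,1,1,0,0]
Step 4: insert j at [0, 3, 8] -> counters=[2,0,0,2,0,1,0,2,2,0,1,0,0,0,0,1,1,0,0]
Step 5: insert yvu at [7, 8, 15] -> counters=[2,0,0,2,0,1,0,3,3,0,1,0,0,0,0,2,1,0,0]
Step 6: delete yvu at [7, 8, 15] -> counters=[2,0,0,2,0,1,0,2,2,0,1,0,0,0,0,1,1,0,0]
Step 7: delete yvu at [7, 8, 15] -> counters=[2,0,0,2,0,1,0,1,1,0,1,0,0,0,0,0,1,0,0]
Step 8: delete nx at [0, 10, 16] -> counters=[1,0,0,2,0,1,0,1,1,0,0,0,0,0,0,0,0,0,0]
Step 9: insert j at [0, 3, 8] -> counters=[2,0,0,3,0,1,0,1,2,0,0,0,0,0,0,0,0,0,0]
Step 10: delete wzm at [3, 5, 7] -> counters=[2,0,0,2,0,0,0,0,2,0,0,0,0,0,0,0,0,0,0]
Step 11: delete j at [0, 3, 8] -> counters=[1,0,0,1,0,0,0,0,1,0,0,0,0,0,0,0,0,0,0]
Step 12: insert j at [0, 3, 8] -> counters=[2,0,0,2,0,0,0,0,2,0,0,0,0,0,0,0,0,0,0]
Step 13: delete j at [0, 3, 8] -> counters=[1,0,0,1,0,0,0,0,1,0,0,0,0,0,0,0,0,0,0]
Step 14: delete j at [0, 3, 8] -> counters=[0,0,0,0,0,0,0,0,0,0,0,0,0,0,0,0,0,0,0]
Step 15: insert wzm at [3, 5, 7] -> counters=[0,0,0,1,0,1,0,1,0,0,0,0,0,0,0,0,0,0,0]
Step 16: delete wzm at [3, 5, 7] -> counters=[0,0,0,0,0,0,0,0,0,0,0,0,0,0,0,0,0,0,0]
Step 17: insert yvu at [7, 8, 15] -> counters=[0,0,0,0,0,0,0,1,1,0,0,0,0,0,0,1,0,0,0]
Step 18: delete yvu at [7, 8, 15] -> counters=[0,0,0,0,0,0,0,0,0,0,0,0,0,0,0,0,0,0,0]
Step 19: insert wzm at [3, 5, 7] -> counters=[0,0,0,1,0,1,0,1,0,0,0,0,0,0,0,0,0,0,0]
Step 20: delete wzm at [3, 5, 7] -> counters=[0,0,0,0,0,0,0,0,0,0,0,0,0,0,0,0,0,0,0]
Step 21: insert wzm at [3, 5, 7] -> counters=[0,0,0,1,0,1,0,1,0,0,0,0,0,0,0,0,0,0,0]
Step 22: insert yvu at [7, 8, 15] -> counters=[0,0,0,1,0,1,0,2,1,0,0,0,0,0,0,1,0,0,0]
Step 23: insert yvu at [7, 8, 15] -> counters=[0,0,0,1,0,1,0,3,2,0,0,0,0,0,0,2,0,0,0]
Step 24: insert nx at [0, 10, 16] -> counters=[1,0,0,1,0,1,0,3,2,0,1,0,0,0,0,2,1,0,0]
Step 25: insert wzm at [3, 5, 7] -> counters=[1,0,0,2,0,2,0,4,2,0,1,0,0,0,0,2,1,0,0]
Query yy: check counters[1]=0 counters[2]=0 counters[13]=0 -> no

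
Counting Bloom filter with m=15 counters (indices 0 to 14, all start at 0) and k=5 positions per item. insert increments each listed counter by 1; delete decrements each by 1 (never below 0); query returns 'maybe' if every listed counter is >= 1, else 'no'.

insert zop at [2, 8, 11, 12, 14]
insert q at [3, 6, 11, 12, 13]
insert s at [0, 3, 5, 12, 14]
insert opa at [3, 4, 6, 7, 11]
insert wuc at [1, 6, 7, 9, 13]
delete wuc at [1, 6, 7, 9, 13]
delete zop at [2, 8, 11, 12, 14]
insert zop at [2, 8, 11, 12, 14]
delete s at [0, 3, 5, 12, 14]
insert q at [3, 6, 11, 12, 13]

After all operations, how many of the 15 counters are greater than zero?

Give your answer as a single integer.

Answer: 10

Derivation:
Step 1: insert zop at [2, 8, 11, 12, 14] -> counters=[0,0,1,0,0,0,0,0,1,0,0,1,1,0,1]
Step 2: insert q at [3, 6, 11, 12, 13] -> counters=[0,0,1,1,0,0,1,0,1,0,0,2,2,1,1]
Step 3: insert s at [0, 3, 5, 12, 14] -> counters=[1,0,1,2,0,1,1,0,1,0,0,2,3,1,2]
Step 4: insert opa at [3, 4, 6, 7, 11] -> counters=[1,0,1,3,1,1,2,1,1,0,0,3,3,1,2]
Step 5: insert wuc at [1, 6, 7, 9, 13] -> counters=[1,1,1,3,1,1,3,2,1,1,0,3,3,2,2]
Step 6: delete wuc at [1, 6, 7, 9, 13] -> counters=[1,0,1,3,1,1,2,1,1,0,0,3,3,1,2]
Step 7: delete zop at [2, 8, 11, 12, 14] -> counters=[1,0,0,3,1,1,2,1,0,0,0,2,2,1,1]
Step 8: insert zop at [2, 8, 11, 12, 14] -> counters=[1,0,1,3,1,1,2,1,1,0,0,3,3,1,2]
Step 9: delete s at [0, 3, 5, 12, 14] -> counters=[0,0,1,2,1,0,2,1,1,0,0,3,2,1,1]
Step 10: insert q at [3, 6, 11, 12, 13] -> counters=[0,0,1,3,1,0,3,1,1,0,0,4,3,2,1]
Final counters=[0,0,1,3,1,0,3,1,1,0,0,4,3,2,1] -> 10 nonzero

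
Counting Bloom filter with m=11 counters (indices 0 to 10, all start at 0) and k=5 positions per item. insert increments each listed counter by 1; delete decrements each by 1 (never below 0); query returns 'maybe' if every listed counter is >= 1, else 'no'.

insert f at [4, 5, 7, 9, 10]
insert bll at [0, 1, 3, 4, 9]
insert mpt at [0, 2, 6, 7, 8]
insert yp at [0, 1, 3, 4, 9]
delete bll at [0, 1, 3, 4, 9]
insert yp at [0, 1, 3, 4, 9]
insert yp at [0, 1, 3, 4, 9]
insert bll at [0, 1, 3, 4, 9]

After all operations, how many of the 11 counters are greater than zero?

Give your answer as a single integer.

Answer: 11

Derivation:
Step 1: insert f at [4, 5, 7, 9, 10] -> counters=[0,0,0,0,1,1,0,1,0,1,1]
Step 2: insert bll at [0, 1, 3, 4, 9] -> counters=[1,1,0,1,2,1,0,1,0,2,1]
Step 3: insert mpt at [0, 2, 6, 7, 8] -> counters=[2,1,1,1,2,1,1,2,1,2,1]
Step 4: insert yp at [0, 1, 3, 4, 9] -> counters=[3,2,1,2,3,1,1,2,1,3,1]
Step 5: delete bll at [0, 1, 3, 4, 9] -> counters=[2,1,1,1,2,1,1,2,1,2,1]
Step 6: insert yp at [0, 1, 3, 4, 9] -> counters=[3,2,1,2,3,1,1,2,1,3,1]
Step 7: insert yp at [0, 1, 3, 4, 9] -> counters=[4,3,1,3,4,1,1,2,1,4,1]
Step 8: insert bll at [0, 1, 3, 4, 9] -> counters=[5,4,1,4,5,1,1,2,1,5,1]
Final counters=[5,4,1,4,5,1,1,2,1,5,1] -> 11 nonzero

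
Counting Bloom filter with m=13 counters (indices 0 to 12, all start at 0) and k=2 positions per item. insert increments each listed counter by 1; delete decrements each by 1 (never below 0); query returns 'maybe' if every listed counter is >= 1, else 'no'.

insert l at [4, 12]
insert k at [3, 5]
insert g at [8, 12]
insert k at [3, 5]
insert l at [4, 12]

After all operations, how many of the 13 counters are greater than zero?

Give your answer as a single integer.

Answer: 5

Derivation:
Step 1: insert l at [4, 12] -> counters=[0,0,0,0,1,0,0,0,0,0,0,0,1]
Step 2: insert k at [3, 5] -> counters=[0,0,0,1,1,1,0,0,0,0,0,0,1]
Step 3: insert g at [8, 12] -> counters=[0,0,0,1,1,1,0,0,1,0,0,0,2]
Step 4: insert k at [3, 5] -> counters=[0,0,0,2,1,2,0,0,1,0,0,0,2]
Step 5: insert l at [4, 12] -> counters=[0,0,0,2,2,2,0,0,1,0,0,0,3]
Final counters=[0,0,0,2,2,2,0,0,1,0,0,0,3] -> 5 nonzero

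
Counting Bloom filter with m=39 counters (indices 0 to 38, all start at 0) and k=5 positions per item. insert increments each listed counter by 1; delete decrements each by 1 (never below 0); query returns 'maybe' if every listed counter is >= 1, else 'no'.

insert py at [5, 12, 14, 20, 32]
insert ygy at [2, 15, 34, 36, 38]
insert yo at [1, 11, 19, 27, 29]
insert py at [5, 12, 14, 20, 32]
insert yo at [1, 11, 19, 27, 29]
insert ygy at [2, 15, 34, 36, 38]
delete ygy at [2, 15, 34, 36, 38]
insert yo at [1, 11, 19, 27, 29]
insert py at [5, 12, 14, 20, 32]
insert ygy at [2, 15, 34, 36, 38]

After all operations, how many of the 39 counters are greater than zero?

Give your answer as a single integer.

Step 1: insert py at [5, 12, 14, 20, 32] -> counters=[0,0,0,0,0,1,0,0,0,0,0,0,1,0,1,0,0,0,0,0,1,0,0,0,0,0,0,0,0,0,0,0,1,0,0,0,0,0,0]
Step 2: insert ygy at [2, 15, 34, 36, 38] -> counters=[0,0,1,0,0,1,0,0,0,0,0,0,1,0,1,1,0,0,0,0,1,0,0,0,0,0,0,0,0,0,0,0,1,0,1,0,1,0,1]
Step 3: insert yo at [1, 11, 19, 27, 29] -> counters=[0,1,1,0,0,1,0,0,0,0,0,1,1,0,1,1,0,0,0,1,1,0,0,0,0,0,0,1,0,1,0,0,1,0,1,0,1,0,1]
Step 4: insert py at [5, 12, 14, 20, 32] -> counters=[0,1,1,0,0,2,0,0,0,0,0,1,2,0,2,1,0,0,0,1,2,0,0,0,0,0,0,1,0,1,0,0,2,0,1,0,1,0,1]
Step 5: insert yo at [1, 11, 19, 27, 29] -> counters=[0,2,1,0,0,2,0,0,0,0,0,2,2,0,2,1,0,0,0,2,2,0,0,0,0,0,0,2,0,2,0,0,2,0,1,0,1,0,1]
Step 6: insert ygy at [2, 15, 34, 36, 38] -> counters=[0,2,2,0,0,2,0,0,0,0,0,2,2,0,2,2,0,0,0,2,2,0,0,0,0,0,0,2,0,2,0,0,2,0,2,0,2,0,2]
Step 7: delete ygy at [2, 15, 34, 36, 38] -> counters=[0,2,1,0,0,2,0,0,0,0,0,2,2,0,2,1,0,0,0,2,2,0,0,0,0,0,0,2,0,2,0,0,2,0,1,0,1,0,1]
Step 8: insert yo at [1, 11, 19, 27, 29] -> counters=[0,3,1,0,0,2,0,0,0,0,0,3,2,0,2,1,0,0,0,3,2,0,0,0,0,0,0,3,0,3,0,0,2,0,1,0,1,0,1]
Step 9: insert py at [5, 12, 14, 20, 32] -> counters=[0,3,1,0,0,3,0,0,0,0,0,3,3,0,3,1,0,0,0,3,3,0,0,0,0,0,0,3,0,3,0,0,3,0,1,0,1,0,1]
Step 10: insert ygy at [2, 15, 34, 36, 38] -> counters=[0,3,2,0,0,3,0,0,0,0,0,3,3,0,3,2,0,0,0,3,3,0,0,0,0,0,0,3,0,3,0,0,3,0,2,0,2,0,2]
Final counters=[0,3,2,0,0,3,0,0,0,0,0,3,3,0,3,2,0,0,0,3,3,0,0,0,0,0,0,3,0,3,0,0,3,0,2,0,2,0,2] -> 15 nonzero

Answer: 15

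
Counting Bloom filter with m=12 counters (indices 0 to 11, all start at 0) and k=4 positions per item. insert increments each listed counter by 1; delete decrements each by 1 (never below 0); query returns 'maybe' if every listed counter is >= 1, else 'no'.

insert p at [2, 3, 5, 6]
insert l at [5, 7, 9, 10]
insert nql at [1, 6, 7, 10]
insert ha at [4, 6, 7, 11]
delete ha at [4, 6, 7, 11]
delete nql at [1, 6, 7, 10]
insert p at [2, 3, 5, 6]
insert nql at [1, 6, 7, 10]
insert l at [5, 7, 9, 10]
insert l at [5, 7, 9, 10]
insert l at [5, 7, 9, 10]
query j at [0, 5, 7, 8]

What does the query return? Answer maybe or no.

Step 1: insert p at [2, 3, 5, 6] -> counters=[0,0,1,1,0,1,1,0,0,0,0,0]
Step 2: insert l at [5, 7, 9, 10] -> counters=[0,0,1,1,0,2,1,1,0,1,1,0]
Step 3: insert nql at [1, 6, 7, 10] -> counters=[0,1,1,1,0,2,2,2,0,1,2,0]
Step 4: insert ha at [4, 6, 7, 11] -> counters=[0,1,1,1,1,2,3,3,0,1,2,1]
Step 5: delete ha at [4, 6, 7, 11] -> counters=[0,1,1,1,0,2,2,2,0,1,2,0]
Step 6: delete nql at [1, 6, 7, 10] -> counters=[0,0,1,1,0,2,1,1,0,1,1,0]
Step 7: insert p at [2, 3, 5, 6] -> counters=[0,0,2,2,0,3,2,1,0,1,1,0]
Step 8: insert nql at [1, 6, 7, 10] -> counters=[0,1,2,2,0,3,3,2,0,1,2,0]
Step 9: insert l at [5, 7, 9, 10] -> counters=[0,1,2,2,0,4,3,3,0,2,3,0]
Step 10: insert l at [5, 7, 9, 10] -> counters=[0,1,2,2,0,5,3,4,0,3,4,0]
Step 11: insert l at [5, 7, 9, 10] -> counters=[0,1,2,2,0,6,3,5,0,4,5,0]
Query j: check counters[0]=0 counters[5]=6 counters[7]=5 counters[8]=0 -> no

Answer: no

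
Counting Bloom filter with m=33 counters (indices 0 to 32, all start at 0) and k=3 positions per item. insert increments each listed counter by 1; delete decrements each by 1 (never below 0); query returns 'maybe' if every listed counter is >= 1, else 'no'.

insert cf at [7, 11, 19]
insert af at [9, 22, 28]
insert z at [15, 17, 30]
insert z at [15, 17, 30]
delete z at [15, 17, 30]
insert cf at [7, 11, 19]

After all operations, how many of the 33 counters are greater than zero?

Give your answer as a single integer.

Step 1: insert cf at [7, 11, 19] -> counters=[0,0,0,0,0,0,0,1,0,0,0,1,0,0,0,0,0,0,0,1,0,0,0,0,0,0,0,0,0,0,0,0,0]
Step 2: insert af at [9, 22, 28] -> counters=[0,0,0,0,0,0,0,1,0,1,0,1,0,0,0,0,0,0,0,1,0,0,1,0,0,0,0,0,1,0,0,0,0]
Step 3: insert z at [15, 17, 30] -> counters=[0,0,0,0,0,0,0,1,0,1,0,1,0,0,0,1,0,1,0,1,0,0,1,0,0,0,0,0,1,0,1,0,0]
Step 4: insert z at [15, 17, 30] -> counters=[0,0,0,0,0,0,0,1,0,1,0,1,0,0,0,2,0,2,0,1,0,0,1,0,0,0,0,0,1,0,2,0,0]
Step 5: delete z at [15, 17, 30] -> counters=[0,0,0,0,0,0,0,1,0,1,0,1,0,0,0,1,0,1,0,1,0,0,1,0,0,0,0,0,1,0,1,0,0]
Step 6: insert cf at [7, 11, 19] -> counters=[0,0,0,0,0,0,0,2,0,1,0,2,0,0,0,1,0,1,0,2,0,0,1,0,0,0,0,0,1,0,1,0,0]
Final counters=[0,0,0,0,0,0,0,2,0,1,0,2,0,0,0,1,0,1,0,2,0,0,1,0,0,0,0,0,1,0,1,0,0] -> 9 nonzero

Answer: 9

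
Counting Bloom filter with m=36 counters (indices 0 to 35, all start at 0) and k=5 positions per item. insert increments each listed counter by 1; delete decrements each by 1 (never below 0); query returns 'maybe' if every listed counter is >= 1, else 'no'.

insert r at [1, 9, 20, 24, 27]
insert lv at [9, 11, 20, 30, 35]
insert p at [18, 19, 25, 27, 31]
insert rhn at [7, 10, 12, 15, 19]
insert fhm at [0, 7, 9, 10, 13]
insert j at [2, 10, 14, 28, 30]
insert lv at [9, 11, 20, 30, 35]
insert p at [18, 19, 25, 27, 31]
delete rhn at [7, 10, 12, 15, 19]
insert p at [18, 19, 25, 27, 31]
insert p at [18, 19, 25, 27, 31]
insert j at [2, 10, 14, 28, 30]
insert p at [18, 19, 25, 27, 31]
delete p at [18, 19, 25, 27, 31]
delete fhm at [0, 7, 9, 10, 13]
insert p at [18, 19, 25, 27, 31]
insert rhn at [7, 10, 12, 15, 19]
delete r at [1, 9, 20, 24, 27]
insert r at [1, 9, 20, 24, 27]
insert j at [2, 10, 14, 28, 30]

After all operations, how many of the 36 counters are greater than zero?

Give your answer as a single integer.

Answer: 19

Derivation:
Step 1: insert r at [1, 9, 20, 24, 27] -> counters=[0,1,0,0,0,0,0,0,0,1,0,0,0,0,0,0,0,0,0,0,1,0,0,0,1,0,0,1,0,0,0,0,0,0,0,0]
Step 2: insert lv at [9, 11, 20, 30, 35] -> counters=[0,1,0,0,0,0,0,0,0,2,0,1,0,0,0,0,0,0,0,0,2,0,0,0,1,0,0,1,0,0,1,0,0,0,0,1]
Step 3: insert p at [18, 19, 25, 27, 31] -> counters=[0,1,0,0,0,0,0,0,0,2,0,1,0,0,0,0,0,0,1,1,2,0,0,0,1,1,0,2,0,0,1,1,0,0,0,1]
Step 4: insert rhn at [7, 10, 12, 15, 19] -> counters=[0,1,0,0,0,0,0,1,0,2,1,1,1,0,0,1,0,0,1,2,2,0,0,0,1,1,0,2,0,0,1,1,0,0,0,1]
Step 5: insert fhm at [0, 7, 9, 10, 13] -> counters=[1,1,0,0,0,0,0,2,0,3,2,1,1,1,0,1,0,0,1,2,2,0,0,0,1,1,0,2,0,0,1,1,0,0,0,1]
Step 6: insert j at [2, 10, 14, 28, 30] -> counters=[1,1,1,0,0,0,0,2,0,3,3,1,1,1,1,1,0,0,1,2,2,0,0,0,1,1,0,2,1,0,2,1,0,0,0,1]
Step 7: insert lv at [9, 11, 20, 30, 35] -> counters=[1,1,1,0,0,0,0,2,0,4,3,2,1,1,1,1,0,0,1,2,3,0,0,0,1,1,0,2,1,0,3,1,0,0,0,2]
Step 8: insert p at [18, 19, 25, 27, 31] -> counters=[1,1,1,0,0,0,0,2,0,4,3,2,1,1,1,1,0,0,2,3,3,0,0,0,1,2,0,3,1,0,3,2,0,0,0,2]
Step 9: delete rhn at [7, 10, 12, 15, 19] -> counters=[1,1,1,0,0,0,0,1,0,4,2,2,0,1,1,0,0,0,2,2,3,0,0,0,1,2,0,3,1,0,3,2,0,0,0,2]
Step 10: insert p at [18, 19, 25, 27, 31] -> counters=[1,1,1,0,0,0,0,1,0,4,2,2,0,1,1,0,0,0,3,3,3,0,0,0,1,3,0,4,1,0,3,3,0,0,0,2]
Step 11: insert p at [18, 19, 25, 27, 31] -> counters=[1,1,1,0,0,0,0,1,0,4,2,2,0,1,1,0,0,0,4,4,3,0,0,0,1,4,0,5,1,0,3,4,0,0,0,2]
Step 12: insert j at [2, 10, 14, 28, 30] -> counters=[1,1,2,0,0,0,0,1,0,4,3,2,0,1,2,0,0,0,4,4,3,0,0,0,1,4,0,5,2,0,4,4,0,0,0,2]
Step 13: insert p at [18, 19, 25, 27, 31] -> counters=[1,1,2,0,0,0,0,1,0,4,3,2,0,1,2,0,0,0,5,5,3,0,0,0,1,5,0,6,2,0,4,5,0,0,0,2]
Step 14: delete p at [18, 19, 25, 27, 31] -> counters=[1,1,2,0,0,0,0,1,0,4,3,2,0,1,2,0,0,0,4,4,3,0,0,0,1,4,0,5,2,0,4,4,0,0,0,2]
Step 15: delete fhm at [0, 7, 9, 10, 13] -> counters=[0,1,2,0,0,0,0,0,0,3,2,2,0,0,2,0,0,0,4,4,3,0,0,0,1,4,0,5,2,0,4,4,0,0,0,2]
Step 16: insert p at [18, 19, 25, 27, 31] -> counters=[0,1,2,0,0,0,0,0,0,3,2,2,0,0,2,0,0,0,5,5,3,0,0,0,1,5,0,6,2,0,4,5,0,0,0,2]
Step 17: insert rhn at [7, 10, 12, 15, 19] -> counters=[0,1,2,0,0,0,0,1,0,3,3,2,1,0,2,1,0,0,5,6,3,0,0,0,1,5,0,6,2,0,4,5,0,0,0,2]
Step 18: delete r at [1, 9, 20, 24, 27] -> counters=[0,0,2,0,0,0,0,1,0,2,3,2,1,0,2,1,0,0,5,6,2,0,0,0,0,5,0,5,2,0,4,5,0,0,0,2]
Step 19: insert r at [1, 9, 20, 24, 27] -> counters=[0,1,2,0,0,0,0,1,0,3,3,2,1,0,2,1,0,0,5,6,3,0,0,0,1,5,0,6,2,0,4,5,0,0,0,2]
Step 20: insert j at [2, 10, 14, 28, 30] -> counters=[0,1,3,0,0,0,0,1,0,3,4,2,1,0,3,1,0,0,5,6,3,0,0,0,1,5,0,6,3,0,5,5,0,0,0,2]
Final counters=[0,1,3,0,0,0,0,1,0,3,4,2,1,0,3,1,0,0,5,6,3,0,0,0,1,5,0,6,3,0,5,5,0,0,0,2] -> 19 nonzero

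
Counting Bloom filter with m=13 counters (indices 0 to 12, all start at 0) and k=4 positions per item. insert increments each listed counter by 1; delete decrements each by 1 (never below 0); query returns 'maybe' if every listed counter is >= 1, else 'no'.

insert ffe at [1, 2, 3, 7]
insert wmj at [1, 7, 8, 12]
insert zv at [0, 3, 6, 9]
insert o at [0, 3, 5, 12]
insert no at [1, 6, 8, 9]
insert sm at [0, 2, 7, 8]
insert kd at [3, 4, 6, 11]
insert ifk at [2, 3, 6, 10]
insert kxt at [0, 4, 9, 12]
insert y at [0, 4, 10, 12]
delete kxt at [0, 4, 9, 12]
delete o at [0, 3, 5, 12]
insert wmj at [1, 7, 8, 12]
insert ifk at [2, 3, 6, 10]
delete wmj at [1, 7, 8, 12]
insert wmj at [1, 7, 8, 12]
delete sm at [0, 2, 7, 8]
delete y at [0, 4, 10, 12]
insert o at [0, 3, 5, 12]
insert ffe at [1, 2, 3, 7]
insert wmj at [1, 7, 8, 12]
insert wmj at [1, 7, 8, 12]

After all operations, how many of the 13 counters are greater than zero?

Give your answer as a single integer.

Answer: 13

Derivation:
Step 1: insert ffe at [1, 2, 3, 7] -> counters=[0,1,1,1,0,0,0,1,0,0,0,0,0]
Step 2: insert wmj at [1, 7, 8, 12] -> counters=[0,2,1,1,0,0,0,2,1,0,0,0,1]
Step 3: insert zv at [0, 3, 6, 9] -> counters=[1,2,1,2,0,0,1,2,1,1,0,0,1]
Step 4: insert o at [0, 3, 5, 12] -> counters=[2,2,1,3,0,1,1,2,1,1,0,0,2]
Step 5: insert no at [1, 6, 8, 9] -> counters=[2,3,1,3,0,1,2,2,2,2,0,0,2]
Step 6: insert sm at [0, 2, 7, 8] -> counters=[3,3,2,3,0,1,2,3,3,2,0,0,2]
Step 7: insert kd at [3, 4, 6, 11] -> counters=[3,3,2,4,1,1,3,3,3,2,0,1,2]
Step 8: insert ifk at [2, 3, 6, 10] -> counters=[3,3,3,5,1,1,4,3,3,2,1,1,2]
Step 9: insert kxt at [0, 4, 9, 12] -> counters=[4,3,3,5,2,1,4,3,3,3,1,1,3]
Step 10: insert y at [0, 4, 10, 12] -> counters=[5,3,3,5,3,1,4,3,3,3,2,1,4]
Step 11: delete kxt at [0, 4, 9, 12] -> counters=[4,3,3,5,2,1,4,3,3,2,2,1,3]
Step 12: delete o at [0, 3, 5, 12] -> counters=[3,3,3,4,2,0,4,3,3,2,2,1,2]
Step 13: insert wmj at [1, 7, 8, 12] -> counters=[3,4,3,4,2,0,4,4,4,2,2,1,3]
Step 14: insert ifk at [2, 3, 6, 10] -> counters=[3,4,4,5,2,0,5,4,4,2,3,1,3]
Step 15: delete wmj at [1, 7, 8, 12] -> counters=[3,3,4,5,2,0,5,3,3,2,3,1,2]
Step 16: insert wmj at [1, 7, 8, 12] -> counters=[3,4,4,5,2,0,5,4,4,2,3,1,3]
Step 17: delete sm at [0, 2, 7, 8] -> counters=[2,4,3,5,2,0,5,3,3,2,3,1,3]
Step 18: delete y at [0, 4, 10, 12] -> counters=[1,4,3,5,1,0,5,3,3,2,2,1,2]
Step 19: insert o at [0, 3, 5, 12] -> counters=[2,4,3,6,1,1,5,3,3,2,2,1,3]
Step 20: insert ffe at [1, 2, 3, 7] -> counters=[2,5,4,7,1,1,5,4,3,2,2,1,3]
Step 21: insert wmj at [1, 7, 8, 12] -> counters=[2,6,4,7,1,1,5,5,4,2,2,1,4]
Step 22: insert wmj at [1, 7, 8, 12] -> counters=[2,7,4,7,1,1,5,6,5,2,2,1,5]
Final counters=[2,7,4,7,1,1,5,6,5,2,2,1,5] -> 13 nonzero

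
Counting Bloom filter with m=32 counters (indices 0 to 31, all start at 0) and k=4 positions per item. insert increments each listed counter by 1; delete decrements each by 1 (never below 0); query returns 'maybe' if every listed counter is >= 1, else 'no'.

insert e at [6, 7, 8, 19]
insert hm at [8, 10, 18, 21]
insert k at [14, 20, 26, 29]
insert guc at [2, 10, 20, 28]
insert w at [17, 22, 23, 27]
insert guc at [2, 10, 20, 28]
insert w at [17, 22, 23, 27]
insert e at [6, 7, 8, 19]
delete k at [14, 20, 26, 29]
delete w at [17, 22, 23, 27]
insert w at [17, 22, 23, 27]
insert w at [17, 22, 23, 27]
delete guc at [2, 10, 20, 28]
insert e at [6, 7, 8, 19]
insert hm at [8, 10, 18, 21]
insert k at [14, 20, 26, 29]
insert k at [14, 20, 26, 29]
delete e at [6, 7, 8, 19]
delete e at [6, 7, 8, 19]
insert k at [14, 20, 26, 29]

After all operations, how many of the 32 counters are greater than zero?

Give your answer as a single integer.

Answer: 17

Derivation:
Step 1: insert e at [6, 7, 8, 19] -> counters=[0,0,0,0,0,0,1,1,1,0,0,0,0,0,0,0,0,0,0,1,0,0,0,0,0,0,0,0,0,0,0,0]
Step 2: insert hm at [8, 10, 18, 21] -> counters=[0,0,0,0,0,0,1,1,2,0,1,0,0,0,0,0,0,0,1,1,0,1,0,0,0,0,0,0,0,0,0,0]
Step 3: insert k at [14, 20, 26, 29] -> counters=[0,0,0,0,0,0,1,1,2,0,1,0,0,0,1,0,0,0,1,1,1,1,0,0,0,0,1,0,0,1,0,0]
Step 4: insert guc at [2, 10, 20, 28] -> counters=[0,0,1,0,0,0,1,1,2,0,2,0,0,0,1,0,0,0,1,1,2,1,0,0,0,0,1,0,1,1,0,0]
Step 5: insert w at [17, 22, 23, 27] -> counters=[0,0,1,0,0,0,1,1,2,0,2,0,0,0,1,0,0,1,1,1,2,1,1,1,0,0,1,1,1,1,0,0]
Step 6: insert guc at [2, 10, 20, 28] -> counters=[0,0,2,0,0,0,1,1,2,0,3,0,0,0,1,0,0,1,1,1,3,1,1,1,0,0,1,1,2,1,0,0]
Step 7: insert w at [17, 22, 23, 27] -> counters=[0,0,2,0,0,0,1,1,2,0,3,0,0,0,1,0,0,2,1,1,3,1,2,2,0,0,1,2,2,1,0,0]
Step 8: insert e at [6, 7, 8, 19] -> counters=[0,0,2,0,0,0,2,2,3,0,3,0,0,0,1,0,0,2,1,2,3,1,2,2,0,0,1,2,2,1,0,0]
Step 9: delete k at [14, 20, 26, 29] -> counters=[0,0,2,0,0,0,2,2,3,0,3,0,0,0,0,0,0,2,1,2,2,1,2,2,0,0,0,2,2,0,0,0]
Step 10: delete w at [17, 22, 23, 27] -> counters=[0,0,2,0,0,0,2,2,3,0,3,0,0,0,0,0,0,1,1,2,2,1,1,1,0,0,0,1,2,0,0,0]
Step 11: insert w at [17, 22, 23, 27] -> counters=[0,0,2,0,0,0,2,2,3,0,3,0,0,0,0,0,0,2,1,2,2,1,2,2,0,0,0,2,2,0,0,0]
Step 12: insert w at [17, 22, 23, 27] -> counters=[0,0,2,0,0,0,2,2,3,0,3,0,0,0,0,0,0,3,1,2,2,1,3,3,0,0,0,3,2,0,0,0]
Step 13: delete guc at [2, 10, 20, 28] -> counters=[0,0,1,0,0,0,2,2,3,0,2,0,0,0,0,0,0,3,1,2,1,1,3,3,0,0,0,3,1,0,0,0]
Step 14: insert e at [6, 7, 8, 19] -> counters=[0,0,1,0,0,0,3,3,4,0,2,0,0,0,0,0,0,3,1,3,1,1,3,3,0,0,0,3,1,0,0,0]
Step 15: insert hm at [8, 10, 18, 21] -> counters=[0,0,1,0,0,0,3,3,5,0,3,0,0,0,0,0,0,3,2,3,1,2,3,3,0,0,0,3,1,0,0,0]
Step 16: insert k at [14, 20, 26, 29] -> counters=[0,0,1,0,0,0,3,3,5,0,3,0,0,0,1,0,0,3,2,3,2,2,3,3,0,0,1,3,1,1,0,0]
Step 17: insert k at [14, 20, 26, 29] -> counters=[0,0,1,0,0,0,3,3,5,0,3,0,0,0,2,0,0,3,2,3,3,2,3,3,0,0,2,3,1,2,0,0]
Step 18: delete e at [6, 7, 8, 19] -> counters=[0,0,1,0,0,0,2,2,4,0,3,0,0,0,2,0,0,3,2,2,3,2,3,3,0,0,2,3,1,2,0,0]
Step 19: delete e at [6, 7, 8, 19] -> counters=[0,0,1,0,0,0,1,1,3,0,3,0,0,0,2,0,0,3,2,1,3,2,3,3,0,0,2,3,1,2,0,0]
Step 20: insert k at [14, 20, 26, 29] -> counters=[0,0,1,0,0,0,1,1,3,0,3,0,0,0,3,0,0,3,2,1,4,2,3,3,0,0,3,3,1,3,0,0]
Final counters=[0,0,1,0,0,0,1,1,3,0,3,0,0,0,3,0,0,3,2,1,4,2,3,3,0,0,3,3,1,3,0,0] -> 17 nonzero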